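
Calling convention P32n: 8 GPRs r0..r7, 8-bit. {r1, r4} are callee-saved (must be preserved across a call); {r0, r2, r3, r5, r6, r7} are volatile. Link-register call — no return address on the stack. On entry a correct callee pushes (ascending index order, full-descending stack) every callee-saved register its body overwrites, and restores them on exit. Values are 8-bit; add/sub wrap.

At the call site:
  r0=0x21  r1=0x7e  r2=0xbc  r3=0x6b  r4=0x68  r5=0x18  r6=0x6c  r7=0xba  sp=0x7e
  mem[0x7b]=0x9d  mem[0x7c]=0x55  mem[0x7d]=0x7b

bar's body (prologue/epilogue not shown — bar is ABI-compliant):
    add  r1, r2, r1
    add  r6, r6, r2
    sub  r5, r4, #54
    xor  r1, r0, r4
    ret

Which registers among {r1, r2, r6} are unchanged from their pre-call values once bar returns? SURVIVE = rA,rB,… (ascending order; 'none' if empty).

SURVIVE = r1,r2

prologue: push r1 → mem[0x7d]=0x7e, sp=0x7d
body[0] add  r1, r2, r1 → r1=0x3a
body[1] add  r6, r6, r2 → r6=0x28
body[2] sub  r5, r4, #54 → r5=0x32
body[3] xor  r1, r0, r4 → r1=0x49
epilogue: pop r1=0x7e, sp=0x7e
r1: callee-saved, written=True
r2: caller-saved, written=False
r6: caller-saved, written=True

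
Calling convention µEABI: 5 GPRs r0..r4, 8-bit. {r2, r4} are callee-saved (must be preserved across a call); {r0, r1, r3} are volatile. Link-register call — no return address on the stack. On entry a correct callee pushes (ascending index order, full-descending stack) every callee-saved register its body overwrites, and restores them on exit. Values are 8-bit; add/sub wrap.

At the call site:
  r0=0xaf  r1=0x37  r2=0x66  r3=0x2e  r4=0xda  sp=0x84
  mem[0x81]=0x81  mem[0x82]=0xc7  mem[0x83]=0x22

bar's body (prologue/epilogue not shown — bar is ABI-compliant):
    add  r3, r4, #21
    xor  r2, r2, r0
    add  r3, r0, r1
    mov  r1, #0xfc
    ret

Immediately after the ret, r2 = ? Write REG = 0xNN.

REG = 0x66

prologue: push r2 -> mem[0x83]=0x66, sp=0x83
body[0] add  r3, r4, #21 -> r3=0xef
body[1] xor  r2, r2, r0 -> r2=0xc9
body[2] add  r3, r0, r1 -> r3=0xe6
body[3] mov  r1, #0xfc -> r1=0xfc
epilogue: pop r2=0x66, sp=0x84
r2 is callee-saved -> restored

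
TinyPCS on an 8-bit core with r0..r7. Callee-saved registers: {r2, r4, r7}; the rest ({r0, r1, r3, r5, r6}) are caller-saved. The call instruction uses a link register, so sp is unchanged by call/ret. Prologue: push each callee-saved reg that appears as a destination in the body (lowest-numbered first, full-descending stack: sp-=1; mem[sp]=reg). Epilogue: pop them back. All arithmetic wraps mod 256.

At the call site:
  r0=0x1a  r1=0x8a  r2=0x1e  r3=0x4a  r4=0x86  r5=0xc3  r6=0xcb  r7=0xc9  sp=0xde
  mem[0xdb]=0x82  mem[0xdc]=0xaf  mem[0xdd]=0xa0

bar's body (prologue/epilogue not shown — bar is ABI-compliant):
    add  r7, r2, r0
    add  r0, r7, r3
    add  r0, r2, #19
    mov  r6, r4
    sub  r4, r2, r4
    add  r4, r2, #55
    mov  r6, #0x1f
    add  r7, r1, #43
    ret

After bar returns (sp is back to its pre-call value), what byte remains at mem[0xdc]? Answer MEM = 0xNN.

MEM = 0xc9

prologue: push r4 → mem[0xdd]=0x86, sp=0xdd
prologue: push r7 → mem[0xdc]=0xc9, sp=0xdc
body[0] add  r7, r2, r0 → r7=0x38
body[1] add  r0, r7, r3 → r0=0x82
body[2] add  r0, r2, #19 → r0=0x31
body[3] mov  r6, r4 → r6=0x86
body[4] sub  r4, r2, r4 → r4=0x98
body[5] add  r4, r2, #55 → r4=0x55
body[6] mov  r6, #0x1f → r6=0x1f
body[7] add  r7, r1, #43 → r7=0xb5
epilogue: pop r7=0xc9, sp=0xdd
epilogue: pop r4=0x86, sp=0xde
prologue pushed ['r4', 'r7'] at ['0xdd', '0xdc']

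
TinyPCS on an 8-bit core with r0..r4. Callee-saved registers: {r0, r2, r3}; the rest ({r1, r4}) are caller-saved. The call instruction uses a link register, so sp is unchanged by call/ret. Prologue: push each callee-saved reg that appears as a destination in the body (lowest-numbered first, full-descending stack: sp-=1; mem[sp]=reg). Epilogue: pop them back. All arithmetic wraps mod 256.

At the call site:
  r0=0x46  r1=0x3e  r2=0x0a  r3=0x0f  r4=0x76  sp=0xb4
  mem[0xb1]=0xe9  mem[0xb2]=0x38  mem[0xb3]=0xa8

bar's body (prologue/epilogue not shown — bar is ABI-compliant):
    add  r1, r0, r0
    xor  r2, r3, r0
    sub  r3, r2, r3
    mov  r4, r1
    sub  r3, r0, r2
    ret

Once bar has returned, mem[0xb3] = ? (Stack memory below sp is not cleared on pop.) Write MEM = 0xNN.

prologue: push r2 -> mem[0xb3]=0x0a, sp=0xb3
prologue: push r3 -> mem[0xb2]=0x0f, sp=0xb2
body[0] add  r1, r0, r0 -> r1=0x8c
body[1] xor  r2, r3, r0 -> r2=0x49
body[2] sub  r3, r2, r3 -> r3=0x3a
body[3] mov  r4, r1 -> r4=0x8c
body[4] sub  r3, r0, r2 -> r3=0xfd
epilogue: pop r3=0x0f, sp=0xb3
epilogue: pop r2=0x0a, sp=0xb4
prologue pushed ['r2', 'r3'] at ['0xb3', '0xb2']

MEM = 0x0a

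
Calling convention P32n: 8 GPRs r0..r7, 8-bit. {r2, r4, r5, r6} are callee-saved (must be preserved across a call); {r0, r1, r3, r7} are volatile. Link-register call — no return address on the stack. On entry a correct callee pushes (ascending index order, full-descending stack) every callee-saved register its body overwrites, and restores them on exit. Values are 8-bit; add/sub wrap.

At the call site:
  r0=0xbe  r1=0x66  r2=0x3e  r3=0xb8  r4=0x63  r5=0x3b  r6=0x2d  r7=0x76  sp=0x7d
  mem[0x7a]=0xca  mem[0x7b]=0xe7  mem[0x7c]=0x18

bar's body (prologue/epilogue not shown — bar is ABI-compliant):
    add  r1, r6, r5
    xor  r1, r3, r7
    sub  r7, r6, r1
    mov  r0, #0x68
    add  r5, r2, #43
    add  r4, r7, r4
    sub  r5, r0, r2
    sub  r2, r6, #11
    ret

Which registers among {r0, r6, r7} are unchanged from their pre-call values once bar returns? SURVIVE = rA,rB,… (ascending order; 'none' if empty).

prologue: push r2 -> mem[0x7c]=0x3e, sp=0x7c
prologue: push r4 -> mem[0x7b]=0x63, sp=0x7b
prologue: push r5 -> mem[0x7a]=0x3b, sp=0x7a
body[0] add  r1, r6, r5 -> r1=0x68
body[1] xor  r1, r3, r7 -> r1=0xce
body[2] sub  r7, r6, r1 -> r7=0x5f
body[3] mov  r0, #0x68 -> r0=0x68
body[4] add  r5, r2, #43 -> r5=0x69
body[5] add  r4, r7, r4 -> r4=0xc2
body[6] sub  r5, r0, r2 -> r5=0x2a
body[7] sub  r2, r6, #11 -> r2=0x22
epilogue: pop r5=0x3b, sp=0x7b
epilogue: pop r4=0x63, sp=0x7c
epilogue: pop r2=0x3e, sp=0x7d
r0: caller-saved, written=True
r6: callee-saved, written=False
r7: caller-saved, written=True

SURVIVE = r6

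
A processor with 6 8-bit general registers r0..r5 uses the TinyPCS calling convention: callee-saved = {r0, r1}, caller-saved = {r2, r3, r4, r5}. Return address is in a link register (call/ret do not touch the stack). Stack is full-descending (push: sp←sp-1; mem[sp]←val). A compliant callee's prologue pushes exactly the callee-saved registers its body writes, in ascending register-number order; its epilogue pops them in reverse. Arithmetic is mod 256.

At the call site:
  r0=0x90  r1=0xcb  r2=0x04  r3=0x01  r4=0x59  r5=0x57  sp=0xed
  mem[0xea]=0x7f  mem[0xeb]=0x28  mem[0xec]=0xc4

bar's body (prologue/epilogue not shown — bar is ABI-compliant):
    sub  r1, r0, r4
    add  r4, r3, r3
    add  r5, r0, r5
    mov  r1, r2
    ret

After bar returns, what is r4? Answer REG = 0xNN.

REG = 0x02

prologue: push r1 -> mem[0xec]=0xcb, sp=0xec
body[0] sub  r1, r0, r4 -> r1=0x37
body[1] add  r4, r3, r3 -> r4=0x02
body[2] add  r5, r0, r5 -> r5=0xe7
body[3] mov  r1, r2 -> r1=0x04
epilogue: pop r1=0xcb, sp=0xed
r4 is caller-saved -> body value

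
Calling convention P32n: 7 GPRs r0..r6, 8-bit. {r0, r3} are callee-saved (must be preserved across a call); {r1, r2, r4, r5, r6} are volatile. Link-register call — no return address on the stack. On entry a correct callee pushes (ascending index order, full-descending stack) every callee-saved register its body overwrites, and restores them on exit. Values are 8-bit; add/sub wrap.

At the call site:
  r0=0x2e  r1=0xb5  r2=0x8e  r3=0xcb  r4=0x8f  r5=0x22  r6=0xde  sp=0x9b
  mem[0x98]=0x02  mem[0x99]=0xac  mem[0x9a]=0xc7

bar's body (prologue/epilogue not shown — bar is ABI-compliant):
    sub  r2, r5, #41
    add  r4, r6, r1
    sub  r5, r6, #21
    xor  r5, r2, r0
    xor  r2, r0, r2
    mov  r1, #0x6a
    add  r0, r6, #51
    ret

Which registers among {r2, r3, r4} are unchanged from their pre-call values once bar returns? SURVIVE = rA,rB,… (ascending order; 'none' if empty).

prologue: push r0 → mem[0x9a]=0x2e, sp=0x9a
body[0] sub  r2, r5, #41 → r2=0xf9
body[1] add  r4, r6, r1 → r4=0x93
body[2] sub  r5, r6, #21 → r5=0xc9
body[3] xor  r5, r2, r0 → r5=0xd7
body[4] xor  r2, r0, r2 → r2=0xd7
body[5] mov  r1, #0x6a → r1=0x6a
body[6] add  r0, r6, #51 → r0=0x11
epilogue: pop r0=0x2e, sp=0x9b
r2: caller-saved, written=True
r3: callee-saved, written=False
r4: caller-saved, written=True

SURVIVE = r3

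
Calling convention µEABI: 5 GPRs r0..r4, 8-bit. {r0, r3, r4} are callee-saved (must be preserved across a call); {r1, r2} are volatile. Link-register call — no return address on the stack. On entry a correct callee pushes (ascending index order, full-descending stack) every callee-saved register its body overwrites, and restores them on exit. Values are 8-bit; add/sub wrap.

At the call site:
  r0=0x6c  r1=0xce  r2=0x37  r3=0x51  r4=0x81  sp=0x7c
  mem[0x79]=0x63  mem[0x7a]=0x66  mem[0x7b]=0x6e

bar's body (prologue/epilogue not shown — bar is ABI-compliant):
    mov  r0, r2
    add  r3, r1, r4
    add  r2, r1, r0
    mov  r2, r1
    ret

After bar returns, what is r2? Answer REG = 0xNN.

REG = 0xce

prologue: push r0 -> mem[0x7b]=0x6c, sp=0x7b
prologue: push r3 -> mem[0x7a]=0x51, sp=0x7a
body[0] mov  r0, r2 -> r0=0x37
body[1] add  r3, r1, r4 -> r3=0x4f
body[2] add  r2, r1, r0 -> r2=0x05
body[3] mov  r2, r1 -> r2=0xce
epilogue: pop r3=0x51, sp=0x7b
epilogue: pop r0=0x6c, sp=0x7c
r2 is caller-saved -> body value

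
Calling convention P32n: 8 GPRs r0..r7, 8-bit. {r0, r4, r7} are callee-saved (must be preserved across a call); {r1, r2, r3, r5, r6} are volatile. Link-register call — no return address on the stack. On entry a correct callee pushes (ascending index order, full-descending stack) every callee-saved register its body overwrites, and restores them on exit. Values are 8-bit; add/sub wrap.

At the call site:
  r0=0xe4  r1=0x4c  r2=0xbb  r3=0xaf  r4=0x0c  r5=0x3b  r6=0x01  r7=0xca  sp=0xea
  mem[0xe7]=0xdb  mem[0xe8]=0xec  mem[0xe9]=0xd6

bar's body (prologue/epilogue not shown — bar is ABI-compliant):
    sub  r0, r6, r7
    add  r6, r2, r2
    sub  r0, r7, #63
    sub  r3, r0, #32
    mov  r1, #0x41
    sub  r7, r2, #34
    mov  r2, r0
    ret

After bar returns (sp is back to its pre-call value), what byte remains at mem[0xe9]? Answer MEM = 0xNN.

prologue: push r0 → mem[0xe9]=0xe4, sp=0xe9
prologue: push r7 → mem[0xe8]=0xca, sp=0xe8
body[0] sub  r0, r6, r7 → r0=0x37
body[1] add  r6, r2, r2 → r6=0x76
body[2] sub  r0, r7, #63 → r0=0x8b
body[3] sub  r3, r0, #32 → r3=0x6b
body[4] mov  r1, #0x41 → r1=0x41
body[5] sub  r7, r2, #34 → r7=0x99
body[6] mov  r2, r0 → r2=0x8b
epilogue: pop r7=0xca, sp=0xe9
epilogue: pop r0=0xe4, sp=0xea
prologue pushed ['r0', 'r7'] at ['0xe9', '0xe8']

MEM = 0xe4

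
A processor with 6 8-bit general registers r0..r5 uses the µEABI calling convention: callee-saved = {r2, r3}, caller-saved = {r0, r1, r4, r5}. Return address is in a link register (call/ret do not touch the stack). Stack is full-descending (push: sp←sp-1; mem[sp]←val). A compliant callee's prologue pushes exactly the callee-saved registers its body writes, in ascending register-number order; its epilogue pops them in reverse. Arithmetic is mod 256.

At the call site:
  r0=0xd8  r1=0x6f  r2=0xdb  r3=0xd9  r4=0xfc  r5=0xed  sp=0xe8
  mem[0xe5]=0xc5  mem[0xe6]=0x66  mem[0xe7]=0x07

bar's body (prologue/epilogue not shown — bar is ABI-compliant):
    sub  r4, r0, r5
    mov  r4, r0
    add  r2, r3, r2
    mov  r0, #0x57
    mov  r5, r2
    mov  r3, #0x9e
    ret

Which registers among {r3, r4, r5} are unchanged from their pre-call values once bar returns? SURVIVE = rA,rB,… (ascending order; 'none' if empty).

SURVIVE = r3

prologue: push r2 → mem[0xe7]=0xdb, sp=0xe7
prologue: push r3 → mem[0xe6]=0xd9, sp=0xe6
body[0] sub  r4, r0, r5 → r4=0xeb
body[1] mov  r4, r0 → r4=0xd8
body[2] add  r2, r3, r2 → r2=0xb4
body[3] mov  r0, #0x57 → r0=0x57
body[4] mov  r5, r2 → r5=0xb4
body[5] mov  r3, #0x9e → r3=0x9e
epilogue: pop r3=0xd9, sp=0xe7
epilogue: pop r2=0xdb, sp=0xe8
r3: callee-saved, written=True
r4: caller-saved, written=True
r5: caller-saved, written=True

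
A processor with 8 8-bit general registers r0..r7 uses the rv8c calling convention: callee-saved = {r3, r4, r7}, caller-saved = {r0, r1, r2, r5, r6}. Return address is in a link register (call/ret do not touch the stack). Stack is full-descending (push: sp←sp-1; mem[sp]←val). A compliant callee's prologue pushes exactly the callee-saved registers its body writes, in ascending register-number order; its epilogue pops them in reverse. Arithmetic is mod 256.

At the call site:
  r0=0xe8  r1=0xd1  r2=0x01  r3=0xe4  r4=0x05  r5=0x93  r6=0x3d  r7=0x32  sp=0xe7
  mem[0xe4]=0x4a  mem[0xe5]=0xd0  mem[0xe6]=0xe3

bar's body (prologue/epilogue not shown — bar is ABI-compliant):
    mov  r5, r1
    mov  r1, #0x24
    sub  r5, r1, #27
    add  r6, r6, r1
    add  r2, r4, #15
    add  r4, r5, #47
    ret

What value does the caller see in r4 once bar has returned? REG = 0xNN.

REG = 0x05

prologue: push r4 -> mem[0xe6]=0x05, sp=0xe6
body[0] mov  r5, r1 -> r5=0xd1
body[1] mov  r1, #0x24 -> r1=0x24
body[2] sub  r5, r1, #27 -> r5=0x09
body[3] add  r6, r6, r1 -> r6=0x61
body[4] add  r2, r4, #15 -> r2=0x14
body[5] add  r4, r5, #47 -> r4=0x38
epilogue: pop r4=0x05, sp=0xe7
r4 is callee-saved -> restored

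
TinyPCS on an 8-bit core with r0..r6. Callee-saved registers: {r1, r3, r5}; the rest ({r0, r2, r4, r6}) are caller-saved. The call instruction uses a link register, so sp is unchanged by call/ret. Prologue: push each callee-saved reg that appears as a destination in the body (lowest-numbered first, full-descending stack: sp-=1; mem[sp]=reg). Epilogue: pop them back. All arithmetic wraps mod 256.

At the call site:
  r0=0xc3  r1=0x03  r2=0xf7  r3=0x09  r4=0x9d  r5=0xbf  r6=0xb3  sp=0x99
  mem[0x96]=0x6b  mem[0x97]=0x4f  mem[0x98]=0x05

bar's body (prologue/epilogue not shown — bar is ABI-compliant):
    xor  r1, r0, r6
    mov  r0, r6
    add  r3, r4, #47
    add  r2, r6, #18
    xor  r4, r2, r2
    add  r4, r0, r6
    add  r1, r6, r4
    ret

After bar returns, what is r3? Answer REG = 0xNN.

REG = 0x09

prologue: push r1 → mem[0x98]=0x03, sp=0x98
prologue: push r3 → mem[0x97]=0x09, sp=0x97
body[0] xor  r1, r0, r6 → r1=0x70
body[1] mov  r0, r6 → r0=0xb3
body[2] add  r3, r4, #47 → r3=0xcc
body[3] add  r2, r6, #18 → r2=0xc5
body[4] xor  r4, r2, r2 → r4=0x00
body[5] add  r4, r0, r6 → r4=0x66
body[6] add  r1, r6, r4 → r1=0x19
epilogue: pop r3=0x09, sp=0x98
epilogue: pop r1=0x03, sp=0x99
r3 is callee-saved → restored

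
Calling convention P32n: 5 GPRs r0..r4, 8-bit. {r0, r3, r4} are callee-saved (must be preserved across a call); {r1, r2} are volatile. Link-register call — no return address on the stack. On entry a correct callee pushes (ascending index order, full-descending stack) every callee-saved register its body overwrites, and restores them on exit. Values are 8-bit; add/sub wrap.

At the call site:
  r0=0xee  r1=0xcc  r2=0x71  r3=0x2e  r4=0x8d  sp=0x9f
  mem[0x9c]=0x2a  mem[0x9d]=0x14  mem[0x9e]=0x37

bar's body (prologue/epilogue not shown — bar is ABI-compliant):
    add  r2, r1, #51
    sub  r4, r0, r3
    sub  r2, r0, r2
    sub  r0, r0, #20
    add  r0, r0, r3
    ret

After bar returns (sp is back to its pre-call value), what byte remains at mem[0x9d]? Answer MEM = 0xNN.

MEM = 0x8d

prologue: push r0 -> mem[0x9e]=0xee, sp=0x9e
prologue: push r4 -> mem[0x9d]=0x8d, sp=0x9d
body[0] add  r2, r1, #51 -> r2=0xff
body[1] sub  r4, r0, r3 -> r4=0xc0
body[2] sub  r2, r0, r2 -> r2=0xef
body[3] sub  r0, r0, #20 -> r0=0xda
body[4] add  r0, r0, r3 -> r0=0x08
epilogue: pop r4=0x8d, sp=0x9e
epilogue: pop r0=0xee, sp=0x9f
prologue pushed ['r0', 'r4'] at ['0x9e', '0x9d']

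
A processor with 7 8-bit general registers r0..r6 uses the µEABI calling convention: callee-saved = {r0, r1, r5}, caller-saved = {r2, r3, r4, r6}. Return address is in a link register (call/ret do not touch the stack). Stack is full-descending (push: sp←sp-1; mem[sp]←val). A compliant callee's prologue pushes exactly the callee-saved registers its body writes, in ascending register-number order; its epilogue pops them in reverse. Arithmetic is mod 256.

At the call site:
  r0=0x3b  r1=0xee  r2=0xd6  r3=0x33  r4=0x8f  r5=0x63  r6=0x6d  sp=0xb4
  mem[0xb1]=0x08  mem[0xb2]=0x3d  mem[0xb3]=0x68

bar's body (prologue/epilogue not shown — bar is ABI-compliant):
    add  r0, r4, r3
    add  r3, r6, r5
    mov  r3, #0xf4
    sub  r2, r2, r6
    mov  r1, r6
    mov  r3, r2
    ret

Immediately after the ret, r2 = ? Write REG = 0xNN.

prologue: push r0 → mem[0xb3]=0x3b, sp=0xb3
prologue: push r1 → mem[0xb2]=0xee, sp=0xb2
body[0] add  r0, r4, r3 → r0=0xc2
body[1] add  r3, r6, r5 → r3=0xd0
body[2] mov  r3, #0xf4 → r3=0xf4
body[3] sub  r2, r2, r6 → r2=0x69
body[4] mov  r1, r6 → r1=0x6d
body[5] mov  r3, r2 → r3=0x69
epilogue: pop r1=0xee, sp=0xb3
epilogue: pop r0=0x3b, sp=0xb4
r2 is caller-saved → body value

REG = 0x69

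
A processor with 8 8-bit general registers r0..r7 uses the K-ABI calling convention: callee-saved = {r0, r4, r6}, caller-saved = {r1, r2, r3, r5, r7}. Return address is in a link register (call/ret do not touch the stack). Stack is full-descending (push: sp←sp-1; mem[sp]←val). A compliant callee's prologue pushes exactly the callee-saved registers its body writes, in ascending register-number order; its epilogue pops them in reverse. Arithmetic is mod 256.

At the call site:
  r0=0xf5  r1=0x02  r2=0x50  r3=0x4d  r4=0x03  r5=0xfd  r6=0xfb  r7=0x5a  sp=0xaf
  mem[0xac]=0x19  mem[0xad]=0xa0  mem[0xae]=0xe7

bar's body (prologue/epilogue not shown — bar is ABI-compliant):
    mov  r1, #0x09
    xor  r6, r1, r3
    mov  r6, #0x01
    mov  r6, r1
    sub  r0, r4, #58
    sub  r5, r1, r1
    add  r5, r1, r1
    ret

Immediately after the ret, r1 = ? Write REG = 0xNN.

REG = 0x09

prologue: push r0 → mem[0xae]=0xf5, sp=0xae
prologue: push r6 → mem[0xad]=0xfb, sp=0xad
body[0] mov  r1, #0x09 → r1=0x09
body[1] xor  r6, r1, r3 → r6=0x44
body[2] mov  r6, #0x01 → r6=0x01
body[3] mov  r6, r1 → r6=0x09
body[4] sub  r0, r4, #58 → r0=0xc9
body[5] sub  r5, r1, r1 → r5=0x00
body[6] add  r5, r1, r1 → r5=0x12
epilogue: pop r6=0xfb, sp=0xae
epilogue: pop r0=0xf5, sp=0xaf
r1 is caller-saved → body value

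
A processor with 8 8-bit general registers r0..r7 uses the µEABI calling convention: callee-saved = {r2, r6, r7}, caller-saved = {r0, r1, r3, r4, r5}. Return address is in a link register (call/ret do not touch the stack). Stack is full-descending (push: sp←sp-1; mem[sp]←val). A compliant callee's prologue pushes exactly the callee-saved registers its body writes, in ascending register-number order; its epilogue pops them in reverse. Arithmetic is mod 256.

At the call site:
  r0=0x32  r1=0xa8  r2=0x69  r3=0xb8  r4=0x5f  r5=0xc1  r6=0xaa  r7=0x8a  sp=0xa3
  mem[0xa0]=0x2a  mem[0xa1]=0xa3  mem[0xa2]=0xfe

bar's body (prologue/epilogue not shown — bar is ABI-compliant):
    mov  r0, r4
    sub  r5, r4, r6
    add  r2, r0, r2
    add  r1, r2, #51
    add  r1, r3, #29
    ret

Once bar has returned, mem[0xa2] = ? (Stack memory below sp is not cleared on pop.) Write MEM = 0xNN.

MEM = 0x69

prologue: push r2 → mem[0xa2]=0x69, sp=0xa2
body[0] mov  r0, r4 → r0=0x5f
body[1] sub  r5, r4, r6 → r5=0xb5
body[2] add  r2, r0, r2 → r2=0xc8
body[3] add  r1, r2, #51 → r1=0xfb
body[4] add  r1, r3, #29 → r1=0xd5
epilogue: pop r2=0x69, sp=0xa3
prologue pushed ['r2'] at ['0xa2']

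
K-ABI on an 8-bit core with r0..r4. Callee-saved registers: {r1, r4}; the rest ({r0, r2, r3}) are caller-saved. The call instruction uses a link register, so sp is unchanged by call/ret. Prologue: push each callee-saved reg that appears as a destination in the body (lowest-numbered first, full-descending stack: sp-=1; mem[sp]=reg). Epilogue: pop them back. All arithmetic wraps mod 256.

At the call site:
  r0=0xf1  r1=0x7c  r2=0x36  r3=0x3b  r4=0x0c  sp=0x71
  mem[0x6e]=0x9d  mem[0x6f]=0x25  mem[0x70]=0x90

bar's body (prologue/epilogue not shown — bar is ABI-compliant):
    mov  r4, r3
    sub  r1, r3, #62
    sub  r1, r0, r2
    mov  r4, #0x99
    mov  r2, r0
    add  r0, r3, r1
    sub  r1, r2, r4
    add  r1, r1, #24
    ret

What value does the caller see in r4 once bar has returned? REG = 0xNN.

prologue: push r1 → mem[0x70]=0x7c, sp=0x70
prologue: push r4 → mem[0x6f]=0x0c, sp=0x6f
body[0] mov  r4, r3 → r4=0x3b
body[1] sub  r1, r3, #62 → r1=0xfd
body[2] sub  r1, r0, r2 → r1=0xbb
body[3] mov  r4, #0x99 → r4=0x99
body[4] mov  r2, r0 → r2=0xf1
body[5] add  r0, r3, r1 → r0=0xf6
body[6] sub  r1, r2, r4 → r1=0x58
body[7] add  r1, r1, #24 → r1=0x70
epilogue: pop r4=0x0c, sp=0x70
epilogue: pop r1=0x7c, sp=0x71
r4 is callee-saved → restored

REG = 0x0c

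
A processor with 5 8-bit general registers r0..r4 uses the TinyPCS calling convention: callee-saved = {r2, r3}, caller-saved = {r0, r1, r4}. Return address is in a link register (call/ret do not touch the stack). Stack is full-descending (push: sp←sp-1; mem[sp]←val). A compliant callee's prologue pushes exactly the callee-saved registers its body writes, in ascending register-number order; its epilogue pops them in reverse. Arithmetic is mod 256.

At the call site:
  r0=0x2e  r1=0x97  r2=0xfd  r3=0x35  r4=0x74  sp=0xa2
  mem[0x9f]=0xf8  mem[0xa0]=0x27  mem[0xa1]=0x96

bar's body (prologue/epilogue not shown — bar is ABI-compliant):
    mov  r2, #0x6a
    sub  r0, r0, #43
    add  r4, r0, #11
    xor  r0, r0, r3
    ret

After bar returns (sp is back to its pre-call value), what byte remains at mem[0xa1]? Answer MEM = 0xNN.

prologue: push r2 → mem[0xa1]=0xfd, sp=0xa1
body[0] mov  r2, #0x6a → r2=0x6a
body[1] sub  r0, r0, #43 → r0=0x03
body[2] add  r4, r0, #11 → r4=0x0e
body[3] xor  r0, r0, r3 → r0=0x36
epilogue: pop r2=0xfd, sp=0xa2
prologue pushed ['r2'] at ['0xa1']

MEM = 0xfd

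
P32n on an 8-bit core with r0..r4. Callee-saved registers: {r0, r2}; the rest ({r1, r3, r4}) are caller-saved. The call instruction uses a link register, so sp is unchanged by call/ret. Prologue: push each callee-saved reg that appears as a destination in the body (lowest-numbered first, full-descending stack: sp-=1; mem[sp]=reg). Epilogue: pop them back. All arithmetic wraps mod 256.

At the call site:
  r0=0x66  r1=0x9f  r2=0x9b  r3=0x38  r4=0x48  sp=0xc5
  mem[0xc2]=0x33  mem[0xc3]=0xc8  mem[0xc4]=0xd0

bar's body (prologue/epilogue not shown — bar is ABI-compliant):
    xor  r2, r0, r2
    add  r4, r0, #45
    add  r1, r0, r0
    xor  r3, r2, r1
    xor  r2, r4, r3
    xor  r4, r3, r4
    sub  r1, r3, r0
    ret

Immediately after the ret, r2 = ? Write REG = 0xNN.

REG = 0x9b

prologue: push r2 -> mem[0xc4]=0x9b, sp=0xc4
body[0] xor  r2, r0, r2 -> r2=0xfd
body[1] add  r4, r0, #45 -> r4=0x93
body[2] add  r1, r0, r0 -> r1=0xcc
body[3] xor  r3, r2, r1 -> r3=0x31
body[4] xor  r2, r4, r3 -> r2=0xa2
body[5] xor  r4, r3, r4 -> r4=0xa2
body[6] sub  r1, r3, r0 -> r1=0xcb
epilogue: pop r2=0x9b, sp=0xc5
r2 is callee-saved -> restored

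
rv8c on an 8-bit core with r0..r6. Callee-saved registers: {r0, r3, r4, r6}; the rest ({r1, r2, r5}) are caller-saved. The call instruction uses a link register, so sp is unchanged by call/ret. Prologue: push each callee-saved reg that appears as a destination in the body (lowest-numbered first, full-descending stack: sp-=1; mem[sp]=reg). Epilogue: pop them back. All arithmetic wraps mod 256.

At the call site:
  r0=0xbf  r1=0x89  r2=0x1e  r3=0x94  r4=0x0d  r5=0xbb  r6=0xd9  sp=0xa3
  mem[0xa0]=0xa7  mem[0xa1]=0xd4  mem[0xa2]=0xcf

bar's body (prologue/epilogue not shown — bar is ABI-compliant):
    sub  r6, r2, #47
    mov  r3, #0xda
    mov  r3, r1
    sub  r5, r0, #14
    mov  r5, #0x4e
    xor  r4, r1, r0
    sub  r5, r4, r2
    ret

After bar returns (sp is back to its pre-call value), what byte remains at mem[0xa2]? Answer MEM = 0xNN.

prologue: push r3 -> mem[0xa2]=0x94, sp=0xa2
prologue: push r4 -> mem[0xa1]=0x0d, sp=0xa1
prologue: push r6 -> mem[0xa0]=0xd9, sp=0xa0
body[0] sub  r6, r2, #47 -> r6=0xef
body[1] mov  r3, #0xda -> r3=0xda
body[2] mov  r3, r1 -> r3=0x89
body[3] sub  r5, r0, #14 -> r5=0xb1
body[4] mov  r5, #0x4e -> r5=0x4e
body[5] xor  r4, r1, r0 -> r4=0x36
body[6] sub  r5, r4, r2 -> r5=0x18
epilogue: pop r6=0xd9, sp=0xa1
epilogue: pop r4=0x0d, sp=0xa2
epilogue: pop r3=0x94, sp=0xa3
prologue pushed ['r3', 'r4', 'r6'] at ['0xa2', '0xa1', '0xa0']

MEM = 0x94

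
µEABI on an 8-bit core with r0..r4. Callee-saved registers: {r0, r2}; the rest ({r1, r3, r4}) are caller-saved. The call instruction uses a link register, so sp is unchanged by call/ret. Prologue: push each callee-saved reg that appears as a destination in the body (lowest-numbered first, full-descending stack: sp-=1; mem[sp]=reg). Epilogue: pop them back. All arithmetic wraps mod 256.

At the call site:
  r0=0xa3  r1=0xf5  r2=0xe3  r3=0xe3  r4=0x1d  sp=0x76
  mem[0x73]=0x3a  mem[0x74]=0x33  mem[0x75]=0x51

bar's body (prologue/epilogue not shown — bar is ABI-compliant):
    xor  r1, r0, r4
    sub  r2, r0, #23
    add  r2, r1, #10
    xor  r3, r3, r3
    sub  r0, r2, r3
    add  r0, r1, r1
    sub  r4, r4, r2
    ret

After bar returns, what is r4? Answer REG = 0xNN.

REG = 0x55

prologue: push r0 -> mem[0x75]=0xa3, sp=0x75
prologue: push r2 -> mem[0x74]=0xe3, sp=0x74
body[0] xor  r1, r0, r4 -> r1=0xbe
body[1] sub  r2, r0, #23 -> r2=0x8c
body[2] add  r2, r1, #10 -> r2=0xc8
body[3] xor  r3, r3, r3 -> r3=0x00
body[4] sub  r0, r2, r3 -> r0=0xc8
body[5] add  r0, r1, r1 -> r0=0x7c
body[6] sub  r4, r4, r2 -> r4=0x55
epilogue: pop r2=0xe3, sp=0x75
epilogue: pop r0=0xa3, sp=0x76
r4 is caller-saved -> body value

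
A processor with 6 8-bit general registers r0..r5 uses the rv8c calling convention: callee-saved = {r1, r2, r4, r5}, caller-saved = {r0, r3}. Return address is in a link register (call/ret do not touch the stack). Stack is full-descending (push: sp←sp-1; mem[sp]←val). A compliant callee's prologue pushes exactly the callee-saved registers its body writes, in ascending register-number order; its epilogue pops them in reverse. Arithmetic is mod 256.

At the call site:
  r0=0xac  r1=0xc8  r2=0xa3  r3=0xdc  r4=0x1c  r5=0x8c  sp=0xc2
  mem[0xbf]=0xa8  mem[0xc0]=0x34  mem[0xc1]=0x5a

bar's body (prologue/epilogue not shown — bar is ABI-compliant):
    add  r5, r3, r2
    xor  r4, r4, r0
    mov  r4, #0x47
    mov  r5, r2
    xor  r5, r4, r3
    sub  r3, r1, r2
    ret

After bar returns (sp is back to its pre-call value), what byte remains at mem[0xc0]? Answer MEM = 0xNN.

prologue: push r4 -> mem[0xc1]=0x1c, sp=0xc1
prologue: push r5 -> mem[0xc0]=0x8c, sp=0xc0
body[0] add  r5, r3, r2 -> r5=0x7f
body[1] xor  r4, r4, r0 -> r4=0xb0
body[2] mov  r4, #0x47 -> r4=0x47
body[3] mov  r5, r2 -> r5=0xa3
body[4] xor  r5, r4, r3 -> r5=0x9b
body[5] sub  r3, r1, r2 -> r3=0x25
epilogue: pop r5=0x8c, sp=0xc1
epilogue: pop r4=0x1c, sp=0xc2
prologue pushed ['r4', 'r5'] at ['0xc1', '0xc0']

MEM = 0x8c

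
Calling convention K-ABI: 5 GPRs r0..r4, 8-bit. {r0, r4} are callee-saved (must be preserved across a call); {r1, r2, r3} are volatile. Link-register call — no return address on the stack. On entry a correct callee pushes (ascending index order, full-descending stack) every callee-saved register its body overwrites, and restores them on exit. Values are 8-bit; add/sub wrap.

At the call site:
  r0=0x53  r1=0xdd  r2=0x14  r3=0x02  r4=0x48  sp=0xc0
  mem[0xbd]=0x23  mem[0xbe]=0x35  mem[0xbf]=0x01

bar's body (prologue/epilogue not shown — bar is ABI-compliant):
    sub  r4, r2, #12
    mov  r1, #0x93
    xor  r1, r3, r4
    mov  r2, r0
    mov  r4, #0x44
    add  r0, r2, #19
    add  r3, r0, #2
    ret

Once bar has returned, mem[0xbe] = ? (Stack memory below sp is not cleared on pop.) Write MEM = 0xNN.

prologue: push r0 → mem[0xbf]=0x53, sp=0xbf
prologue: push r4 → mem[0xbe]=0x48, sp=0xbe
body[0] sub  r4, r2, #12 → r4=0x08
body[1] mov  r1, #0x93 → r1=0x93
body[2] xor  r1, r3, r4 → r1=0x0a
body[3] mov  r2, r0 → r2=0x53
body[4] mov  r4, #0x44 → r4=0x44
body[5] add  r0, r2, #19 → r0=0x66
body[6] add  r3, r0, #2 → r3=0x68
epilogue: pop r4=0x48, sp=0xbf
epilogue: pop r0=0x53, sp=0xc0
prologue pushed ['r0', 'r4'] at ['0xbf', '0xbe']

MEM = 0x48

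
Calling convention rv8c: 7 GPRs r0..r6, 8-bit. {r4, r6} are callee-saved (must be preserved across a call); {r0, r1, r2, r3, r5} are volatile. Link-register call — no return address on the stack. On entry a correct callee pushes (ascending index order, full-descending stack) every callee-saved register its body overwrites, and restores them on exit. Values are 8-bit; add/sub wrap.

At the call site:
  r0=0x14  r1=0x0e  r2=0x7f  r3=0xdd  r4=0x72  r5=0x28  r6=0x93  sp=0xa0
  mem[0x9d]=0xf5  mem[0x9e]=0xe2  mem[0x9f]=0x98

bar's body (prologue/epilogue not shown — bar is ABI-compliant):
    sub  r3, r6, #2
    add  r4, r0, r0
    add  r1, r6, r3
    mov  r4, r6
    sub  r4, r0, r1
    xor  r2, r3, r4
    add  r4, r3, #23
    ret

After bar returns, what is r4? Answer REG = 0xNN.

prologue: push r4 → mem[0x9f]=0x72, sp=0x9f
body[0] sub  r3, r6, #2 → r3=0x91
body[1] add  r4, r0, r0 → r4=0x28
body[2] add  r1, r6, r3 → r1=0x24
body[3] mov  r4, r6 → r4=0x93
body[4] sub  r4, r0, r1 → r4=0xf0
body[5] xor  r2, r3, r4 → r2=0x61
body[6] add  r4, r3, #23 → r4=0xa8
epilogue: pop r4=0x72, sp=0xa0
r4 is callee-saved → restored

REG = 0x72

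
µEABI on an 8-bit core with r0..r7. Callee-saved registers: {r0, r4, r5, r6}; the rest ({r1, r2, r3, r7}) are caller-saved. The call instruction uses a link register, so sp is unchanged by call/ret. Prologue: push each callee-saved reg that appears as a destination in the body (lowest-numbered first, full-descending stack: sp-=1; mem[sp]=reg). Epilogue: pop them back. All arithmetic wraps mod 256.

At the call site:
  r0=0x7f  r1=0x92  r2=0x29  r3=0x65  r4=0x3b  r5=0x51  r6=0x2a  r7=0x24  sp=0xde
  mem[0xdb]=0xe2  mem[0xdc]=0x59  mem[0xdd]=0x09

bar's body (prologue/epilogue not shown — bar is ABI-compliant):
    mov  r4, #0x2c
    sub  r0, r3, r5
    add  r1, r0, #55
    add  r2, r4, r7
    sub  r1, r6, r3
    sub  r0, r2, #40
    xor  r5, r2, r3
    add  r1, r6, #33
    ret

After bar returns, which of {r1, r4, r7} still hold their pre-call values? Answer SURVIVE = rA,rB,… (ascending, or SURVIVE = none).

prologue: push r0 → mem[0xdd]=0x7f, sp=0xdd
prologue: push r4 → mem[0xdc]=0x3b, sp=0xdc
prologue: push r5 → mem[0xdb]=0x51, sp=0xdb
body[0] mov  r4, #0x2c → r4=0x2c
body[1] sub  r0, r3, r5 → r0=0x14
body[2] add  r1, r0, #55 → r1=0x4b
body[3] add  r2, r4, r7 → r2=0x50
body[4] sub  r1, r6, r3 → r1=0xc5
body[5] sub  r0, r2, #40 → r0=0x28
body[6] xor  r5, r2, r3 → r5=0x35
body[7] add  r1, r6, #33 → r1=0x4b
epilogue: pop r5=0x51, sp=0xdc
epilogue: pop r4=0x3b, sp=0xdd
epilogue: pop r0=0x7f, sp=0xde
r1: caller-saved, written=True
r4: callee-saved, written=True
r7: caller-saved, written=False

SURVIVE = r4,r7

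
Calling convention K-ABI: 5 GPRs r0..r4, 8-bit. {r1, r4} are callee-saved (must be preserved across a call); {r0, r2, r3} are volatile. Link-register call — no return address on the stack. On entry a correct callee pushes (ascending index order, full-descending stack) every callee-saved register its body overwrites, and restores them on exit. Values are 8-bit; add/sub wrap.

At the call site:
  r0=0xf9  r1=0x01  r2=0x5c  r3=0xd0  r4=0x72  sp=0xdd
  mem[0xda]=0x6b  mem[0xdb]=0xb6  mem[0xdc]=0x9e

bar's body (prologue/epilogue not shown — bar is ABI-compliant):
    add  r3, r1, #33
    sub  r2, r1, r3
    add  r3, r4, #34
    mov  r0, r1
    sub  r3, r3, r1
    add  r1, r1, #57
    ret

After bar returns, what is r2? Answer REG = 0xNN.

prologue: push r1 -> mem[0xdc]=0x01, sp=0xdc
body[0] add  r3, r1, #33 -> r3=0x22
body[1] sub  r2, r1, r3 -> r2=0xdf
body[2] add  r3, r4, #34 -> r3=0x94
body[3] mov  r0, r1 -> r0=0x01
body[4] sub  r3, r3, r1 -> r3=0x93
body[5] add  r1, r1, #57 -> r1=0x3a
epilogue: pop r1=0x01, sp=0xdd
r2 is caller-saved -> body value

REG = 0xdf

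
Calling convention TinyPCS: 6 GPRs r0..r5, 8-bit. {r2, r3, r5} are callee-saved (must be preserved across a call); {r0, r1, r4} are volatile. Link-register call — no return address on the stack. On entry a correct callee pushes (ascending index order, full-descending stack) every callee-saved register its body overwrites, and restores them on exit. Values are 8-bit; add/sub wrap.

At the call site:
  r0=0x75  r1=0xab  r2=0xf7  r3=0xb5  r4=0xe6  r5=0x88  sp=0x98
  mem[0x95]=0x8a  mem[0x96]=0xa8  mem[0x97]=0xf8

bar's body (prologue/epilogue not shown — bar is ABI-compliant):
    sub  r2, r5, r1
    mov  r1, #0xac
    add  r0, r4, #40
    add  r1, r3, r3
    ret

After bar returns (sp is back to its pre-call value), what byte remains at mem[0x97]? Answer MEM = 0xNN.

prologue: push r2 -> mem[0x97]=0xf7, sp=0x97
body[0] sub  r2, r5, r1 -> r2=0xdd
body[1] mov  r1, #0xac -> r1=0xac
body[2] add  r0, r4, #40 -> r0=0x0e
body[3] add  r1, r3, r3 -> r1=0x6a
epilogue: pop r2=0xf7, sp=0x98
prologue pushed ['r2'] at ['0x97']

MEM = 0xf7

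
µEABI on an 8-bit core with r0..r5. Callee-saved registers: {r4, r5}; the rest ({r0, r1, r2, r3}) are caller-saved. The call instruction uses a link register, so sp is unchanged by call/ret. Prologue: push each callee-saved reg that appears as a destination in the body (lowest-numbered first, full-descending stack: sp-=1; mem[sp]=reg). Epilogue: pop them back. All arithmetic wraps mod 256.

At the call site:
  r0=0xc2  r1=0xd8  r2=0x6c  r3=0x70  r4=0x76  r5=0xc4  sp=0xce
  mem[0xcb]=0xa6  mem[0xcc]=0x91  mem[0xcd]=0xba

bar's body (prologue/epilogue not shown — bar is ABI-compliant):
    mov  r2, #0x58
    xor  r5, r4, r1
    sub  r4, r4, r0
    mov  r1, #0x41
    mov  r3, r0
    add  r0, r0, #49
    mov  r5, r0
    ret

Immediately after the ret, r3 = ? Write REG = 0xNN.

REG = 0xc2

prologue: push r4 → mem[0xcd]=0x76, sp=0xcd
prologue: push r5 → mem[0xcc]=0xc4, sp=0xcc
body[0] mov  r2, #0x58 → r2=0x58
body[1] xor  r5, r4, r1 → r5=0xae
body[2] sub  r4, r4, r0 → r4=0xb4
body[3] mov  r1, #0x41 → r1=0x41
body[4] mov  r3, r0 → r3=0xc2
body[5] add  r0, r0, #49 → r0=0xf3
body[6] mov  r5, r0 → r5=0xf3
epilogue: pop r5=0xc4, sp=0xcd
epilogue: pop r4=0x76, sp=0xce
r3 is caller-saved → body value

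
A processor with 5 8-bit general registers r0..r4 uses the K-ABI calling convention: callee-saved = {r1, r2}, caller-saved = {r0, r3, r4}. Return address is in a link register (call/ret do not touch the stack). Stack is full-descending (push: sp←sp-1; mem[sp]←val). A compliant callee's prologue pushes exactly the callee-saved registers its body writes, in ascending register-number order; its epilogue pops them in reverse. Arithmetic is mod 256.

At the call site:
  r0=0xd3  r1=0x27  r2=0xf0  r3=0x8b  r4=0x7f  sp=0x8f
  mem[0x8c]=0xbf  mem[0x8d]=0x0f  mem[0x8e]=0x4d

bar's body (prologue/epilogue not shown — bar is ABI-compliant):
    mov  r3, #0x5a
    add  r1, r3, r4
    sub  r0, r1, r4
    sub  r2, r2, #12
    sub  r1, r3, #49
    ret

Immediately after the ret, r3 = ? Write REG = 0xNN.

prologue: push r1 → mem[0x8e]=0x27, sp=0x8e
prologue: push r2 → mem[0x8d]=0xf0, sp=0x8d
body[0] mov  r3, #0x5a → r3=0x5a
body[1] add  r1, r3, r4 → r1=0xd9
body[2] sub  r0, r1, r4 → r0=0x5a
body[3] sub  r2, r2, #12 → r2=0xe4
body[4] sub  r1, r3, #49 → r1=0x29
epilogue: pop r2=0xf0, sp=0x8e
epilogue: pop r1=0x27, sp=0x8f
r3 is caller-saved → body value

REG = 0x5a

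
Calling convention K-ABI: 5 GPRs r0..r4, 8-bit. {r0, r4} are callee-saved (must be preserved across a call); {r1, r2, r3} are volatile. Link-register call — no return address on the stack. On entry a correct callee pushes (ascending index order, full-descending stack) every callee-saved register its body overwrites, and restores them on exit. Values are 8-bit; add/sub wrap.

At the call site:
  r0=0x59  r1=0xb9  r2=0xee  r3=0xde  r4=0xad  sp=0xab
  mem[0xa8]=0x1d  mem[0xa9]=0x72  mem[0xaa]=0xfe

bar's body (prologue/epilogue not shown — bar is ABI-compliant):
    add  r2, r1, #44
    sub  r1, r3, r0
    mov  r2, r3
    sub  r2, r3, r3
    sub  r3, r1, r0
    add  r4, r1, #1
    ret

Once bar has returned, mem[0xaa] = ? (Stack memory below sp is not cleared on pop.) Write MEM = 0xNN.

prologue: push r4 → mem[0xaa]=0xad, sp=0xaa
body[0] add  r2, r1, #44 → r2=0xe5
body[1] sub  r1, r3, r0 → r1=0x85
body[2] mov  r2, r3 → r2=0xde
body[3] sub  r2, r3, r3 → r2=0x00
body[4] sub  r3, r1, r0 → r3=0x2c
body[5] add  r4, r1, #1 → r4=0x86
epilogue: pop r4=0xad, sp=0xab
prologue pushed ['r4'] at ['0xaa']

MEM = 0xad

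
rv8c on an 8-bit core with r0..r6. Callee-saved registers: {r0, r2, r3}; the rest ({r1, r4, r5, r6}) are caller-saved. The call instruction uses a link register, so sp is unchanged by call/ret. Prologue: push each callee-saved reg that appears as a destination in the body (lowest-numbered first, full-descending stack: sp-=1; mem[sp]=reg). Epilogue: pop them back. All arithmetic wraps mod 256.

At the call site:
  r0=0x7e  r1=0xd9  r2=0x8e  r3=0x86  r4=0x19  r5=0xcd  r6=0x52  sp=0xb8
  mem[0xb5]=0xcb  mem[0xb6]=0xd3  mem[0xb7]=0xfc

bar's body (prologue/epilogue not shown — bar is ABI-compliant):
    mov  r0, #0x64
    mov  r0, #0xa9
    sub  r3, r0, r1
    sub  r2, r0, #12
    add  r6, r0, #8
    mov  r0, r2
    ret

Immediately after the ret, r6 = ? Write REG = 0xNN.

REG = 0xb1

prologue: push r0 → mem[0xb7]=0x7e, sp=0xb7
prologue: push r2 → mem[0xb6]=0x8e, sp=0xb6
prologue: push r3 → mem[0xb5]=0x86, sp=0xb5
body[0] mov  r0, #0x64 → r0=0x64
body[1] mov  r0, #0xa9 → r0=0xa9
body[2] sub  r3, r0, r1 → r3=0xd0
body[3] sub  r2, r0, #12 → r2=0x9d
body[4] add  r6, r0, #8 → r6=0xb1
body[5] mov  r0, r2 → r0=0x9d
epilogue: pop r3=0x86, sp=0xb6
epilogue: pop r2=0x8e, sp=0xb7
epilogue: pop r0=0x7e, sp=0xb8
r6 is caller-saved → body value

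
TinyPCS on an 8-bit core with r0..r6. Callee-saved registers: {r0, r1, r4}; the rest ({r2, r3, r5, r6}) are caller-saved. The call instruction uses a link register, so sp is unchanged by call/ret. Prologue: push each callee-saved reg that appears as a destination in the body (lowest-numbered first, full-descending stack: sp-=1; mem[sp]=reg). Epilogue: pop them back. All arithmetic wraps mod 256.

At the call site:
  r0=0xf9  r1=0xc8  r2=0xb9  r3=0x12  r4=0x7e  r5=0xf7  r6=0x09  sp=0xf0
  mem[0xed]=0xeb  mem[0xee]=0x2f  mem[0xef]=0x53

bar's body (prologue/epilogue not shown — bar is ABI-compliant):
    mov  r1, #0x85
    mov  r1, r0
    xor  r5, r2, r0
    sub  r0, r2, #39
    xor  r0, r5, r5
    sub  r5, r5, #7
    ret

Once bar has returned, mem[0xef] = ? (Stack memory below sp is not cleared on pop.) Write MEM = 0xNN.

MEM = 0xf9

prologue: push r0 -> mem[0xef]=0xf9, sp=0xef
prologue: push r1 -> mem[0xee]=0xc8, sp=0xee
body[0] mov  r1, #0x85 -> r1=0x85
body[1] mov  r1, r0 -> r1=0xf9
body[2] xor  r5, r2, r0 -> r5=0x40
body[3] sub  r0, r2, #39 -> r0=0x92
body[4] xor  r0, r5, r5 -> r0=0x00
body[5] sub  r5, r5, #7 -> r5=0x39
epilogue: pop r1=0xc8, sp=0xef
epilogue: pop r0=0xf9, sp=0xf0
prologue pushed ['r0', 'r1'] at ['0xef', '0xee']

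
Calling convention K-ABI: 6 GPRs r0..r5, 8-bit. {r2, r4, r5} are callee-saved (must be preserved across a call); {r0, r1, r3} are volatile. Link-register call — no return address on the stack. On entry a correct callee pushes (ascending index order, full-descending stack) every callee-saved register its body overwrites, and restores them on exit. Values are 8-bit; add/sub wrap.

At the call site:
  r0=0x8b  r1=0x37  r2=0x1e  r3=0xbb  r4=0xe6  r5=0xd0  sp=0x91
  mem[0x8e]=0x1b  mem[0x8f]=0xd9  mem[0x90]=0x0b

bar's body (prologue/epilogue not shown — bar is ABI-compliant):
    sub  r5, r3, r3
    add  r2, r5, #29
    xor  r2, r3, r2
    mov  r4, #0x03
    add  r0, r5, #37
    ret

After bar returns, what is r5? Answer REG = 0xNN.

prologue: push r2 → mem[0x90]=0x1e, sp=0x90
prologue: push r4 → mem[0x8f]=0xe6, sp=0x8f
prologue: push r5 → mem[0x8e]=0xd0, sp=0x8e
body[0] sub  r5, r3, r3 → r5=0x00
body[1] add  r2, r5, #29 → r2=0x1d
body[2] xor  r2, r3, r2 → r2=0xa6
body[3] mov  r4, #0x03 → r4=0x03
body[4] add  r0, r5, #37 → r0=0x25
epilogue: pop r5=0xd0, sp=0x8f
epilogue: pop r4=0xe6, sp=0x90
epilogue: pop r2=0x1e, sp=0x91
r5 is callee-saved → restored

REG = 0xd0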